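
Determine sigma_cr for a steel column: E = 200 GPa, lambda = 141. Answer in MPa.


sigma_cr = pi^2 * E / lambda^2
= 9.8696 * 200000.0 / 141^2
= 9.8696 * 200000.0 / 19881
= 99.2868 MPa

99.2868 MPa


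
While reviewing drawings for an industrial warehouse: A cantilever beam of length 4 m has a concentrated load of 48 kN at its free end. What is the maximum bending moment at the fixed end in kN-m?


For a cantilever with a point load at the free end:
M_max = P * L = 48 * 4 = 192 kN-m

192 kN-m


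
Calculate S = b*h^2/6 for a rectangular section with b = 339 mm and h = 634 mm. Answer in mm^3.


S = b * h^2 / 6
= 339 * 634^2 / 6
= 339 * 401956 / 6
= 22710514.0 mm^3

22710514.0 mm^3


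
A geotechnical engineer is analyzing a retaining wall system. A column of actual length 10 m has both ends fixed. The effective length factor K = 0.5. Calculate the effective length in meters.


L_eff = K * L
= 0.5 * 10
= 5.0 m

5.0 m


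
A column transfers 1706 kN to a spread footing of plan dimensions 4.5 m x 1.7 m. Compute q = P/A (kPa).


A = 4.5 * 1.7 = 7.65 m^2
q = P / A = 1706 / 7.65
= 223.0065 kPa

223.0065 kPa


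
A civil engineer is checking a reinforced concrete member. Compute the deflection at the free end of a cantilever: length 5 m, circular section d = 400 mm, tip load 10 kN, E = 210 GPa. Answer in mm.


I = pi * d^4 / 64 = pi * 400^4 / 64 = 1256637061.44 mm^4
L = 5000.0 mm, P = 10000.0 N, E = 210000.0 MPa
delta = P * L^3 / (3 * E * I)
= 10000.0 * 5000.0^3 / (3 * 210000.0 * 1256637061.44)
= 1.5789 mm

1.5789 mm


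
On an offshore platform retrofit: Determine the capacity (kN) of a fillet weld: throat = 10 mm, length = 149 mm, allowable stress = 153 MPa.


Strength = throat * length * allowable stress
= 10 * 149 * 153 N
= 227970 N
= 227.97 kN

227.97 kN


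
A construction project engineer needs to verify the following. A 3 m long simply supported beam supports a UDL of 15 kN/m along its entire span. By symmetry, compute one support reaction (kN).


Total load = w * L = 15 * 3 = 45 kN
By symmetry, each reaction R = total / 2 = 45 / 2 = 22.5 kN

22.5 kN


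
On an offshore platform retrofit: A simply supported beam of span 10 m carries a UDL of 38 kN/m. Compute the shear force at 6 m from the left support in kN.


R_A = w * L / 2 = 38 * 10 / 2 = 190.0 kN
V(x) = R_A - w * x = 190.0 - 38 * 6
= -38.0 kN

-38.0 kN


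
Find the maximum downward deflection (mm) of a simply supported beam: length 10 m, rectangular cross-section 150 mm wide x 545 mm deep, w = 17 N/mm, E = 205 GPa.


I = 150 * 545^3 / 12 = 2023482812.5 mm^4
L = 10000.0 mm, w = 17 N/mm, E = 205000.0 MPa
delta = 5 * w * L^4 / (384 * E * I)
= 5 * 17 * 10000.0^4 / (384 * 205000.0 * 2023482812.5)
= 5.3362 mm

5.3362 mm


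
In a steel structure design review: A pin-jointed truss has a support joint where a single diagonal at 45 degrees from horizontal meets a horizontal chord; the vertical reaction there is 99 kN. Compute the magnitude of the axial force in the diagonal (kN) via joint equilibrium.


At the joint, only the diagonal has a vertical component, so vertical equilibrium gives:
F * sin(45) = 99
F = 99 / sin(45)
= 99 / 0.707107
= 140.01 kN

140.01 kN


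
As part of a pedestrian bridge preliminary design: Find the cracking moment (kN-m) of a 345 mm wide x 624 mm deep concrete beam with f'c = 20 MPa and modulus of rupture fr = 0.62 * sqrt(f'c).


fr = 0.62 * sqrt(20) = 0.62 * 4.4721 = 2.7727 MPa
I = 345 * 624^3 / 12 = 6985405440.0 mm^4
y_t = 312.0 mm
M_cr = fr * I / y_t = 2.7727 * 6985405440.0 / 312.0 N-mm
= 62.0789 kN-m

62.0789 kN-m


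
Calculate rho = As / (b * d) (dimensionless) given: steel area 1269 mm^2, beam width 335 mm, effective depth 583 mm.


rho = As / (b * d)
= 1269 / (335 * 583)
= 1269 / 195305
= 0.006498 (dimensionless)

0.006498 (dimensionless)


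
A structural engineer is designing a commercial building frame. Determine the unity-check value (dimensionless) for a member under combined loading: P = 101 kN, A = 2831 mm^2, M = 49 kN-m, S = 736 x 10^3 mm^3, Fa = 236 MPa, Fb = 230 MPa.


f_a = P / A = 101000.0 / 2831 = 35.6764 MPa
f_b = M / S = 49000000.0 / 736000.0 = 66.5761 MPa
Ratio = f_a / Fa + f_b / Fb
= 35.6764 / 236 + 66.5761 / 230
= 0.4406 (dimensionless)

0.4406 (dimensionless)


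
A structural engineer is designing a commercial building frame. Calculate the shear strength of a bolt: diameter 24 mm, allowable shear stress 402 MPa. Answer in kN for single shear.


A = pi * d^2 / 4 = pi * 24^2 / 4 = 452.3893 mm^2
V = f_v * A / 1000 = 402 * 452.3893 / 1000
= 181.8605 kN

181.8605 kN


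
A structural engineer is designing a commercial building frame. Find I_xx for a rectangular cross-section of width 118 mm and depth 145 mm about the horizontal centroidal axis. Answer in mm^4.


I = b * h^3 / 12
= 118 * 145^3 / 12
= 118 * 3048625 / 12
= 29978145.83 mm^4

29978145.83 mm^4


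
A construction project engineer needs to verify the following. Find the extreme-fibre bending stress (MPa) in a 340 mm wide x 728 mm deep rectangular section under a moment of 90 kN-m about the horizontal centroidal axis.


I = b * h^3 / 12 = 340 * 728^3 / 12 = 10931803306.67 mm^4
y = h / 2 = 728 / 2 = 364.0 mm
M = 90 kN-m = 90000000.0 N-mm
sigma = M * y / I = 90000000.0 * 364.0 / 10931803306.67
= 3.0 MPa

3.0 MPa


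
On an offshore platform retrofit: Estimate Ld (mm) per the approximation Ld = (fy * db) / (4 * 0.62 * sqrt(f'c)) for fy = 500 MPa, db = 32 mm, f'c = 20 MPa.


Ld = (fy * db) / (4 * 0.62 * sqrt(f'c))
= (500 * 32) / (4 * 0.62 * sqrt(20))
= 16000 / 11.0909
= 1442.62 mm

1442.62 mm


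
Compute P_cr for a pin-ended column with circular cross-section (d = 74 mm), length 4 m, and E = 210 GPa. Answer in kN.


I = pi * d^4 / 64 = 1471962.61 mm^4
L = 4000.0 mm
P_cr = pi^2 * E * I / L^2
= 9.8696 * 210000.0 * 1471962.61 / 4000.0^2
= 190675.91 N = 190.6759 kN

190.6759 kN


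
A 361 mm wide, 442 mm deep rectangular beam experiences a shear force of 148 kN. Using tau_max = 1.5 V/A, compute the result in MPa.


A = b * h = 361 * 442 = 159562 mm^2
V = 148 kN = 148000.0 N
tau_max = 1.5 * V / A = 1.5 * 148000.0 / 159562
= 1.3913 MPa

1.3913 MPa


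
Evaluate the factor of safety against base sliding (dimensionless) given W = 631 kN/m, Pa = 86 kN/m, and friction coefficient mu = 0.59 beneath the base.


Resisting force = mu * W = 0.59 * 631 = 372.29 kN/m
FOS = Resisting / Driving = 372.29 / 86
= 4.329 (dimensionless)

4.329 (dimensionless)


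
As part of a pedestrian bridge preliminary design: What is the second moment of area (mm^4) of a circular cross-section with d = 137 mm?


r = d / 2 = 137 / 2 = 68.5 mm
I = pi * r^4 / 4 = pi * 68.5^4 / 4
= 17292276.35 mm^4

17292276.35 mm^4


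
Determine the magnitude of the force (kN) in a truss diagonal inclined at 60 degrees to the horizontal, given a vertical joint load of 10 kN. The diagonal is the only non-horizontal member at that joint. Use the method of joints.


At the joint, only the diagonal has a vertical component, so vertical equilibrium gives:
F * sin(60) = 10
F = 10 / sin(60)
= 10 / 0.866025
= 11.55 kN

11.55 kN


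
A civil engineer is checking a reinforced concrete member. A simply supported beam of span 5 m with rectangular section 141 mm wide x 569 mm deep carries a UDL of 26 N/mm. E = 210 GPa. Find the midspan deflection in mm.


I = 141 * 569^3 / 12 = 2164585105.75 mm^4
L = 5000.0 mm, w = 26 N/mm, E = 210000.0 MPa
delta = 5 * w * L^4 / (384 * E * I)
= 5 * 26 * 5000.0^4 / (384 * 210000.0 * 2164585105.75)
= 0.4655 mm

0.4655 mm


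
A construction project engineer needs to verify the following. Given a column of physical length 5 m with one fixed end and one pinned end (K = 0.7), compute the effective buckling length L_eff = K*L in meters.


L_eff = K * L
= 0.7 * 5
= 3.5 m

3.5 m


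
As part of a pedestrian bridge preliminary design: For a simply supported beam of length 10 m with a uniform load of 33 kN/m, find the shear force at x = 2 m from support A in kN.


R_A = w * L / 2 = 33 * 10 / 2 = 165.0 kN
V(x) = R_A - w * x = 165.0 - 33 * 2
= 99.0 kN

99.0 kN


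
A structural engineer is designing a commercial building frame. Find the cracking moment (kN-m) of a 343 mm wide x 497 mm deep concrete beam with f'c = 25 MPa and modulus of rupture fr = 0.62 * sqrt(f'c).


fr = 0.62 * sqrt(25) = 0.62 * 5.0 = 3.1 MPa
I = 343 * 497^3 / 12 = 3508989269.92 mm^4
y_t = 248.5 mm
M_cr = fr * I / y_t = 3.1 * 3508989269.92 / 248.5 N-mm
= 43.7741 kN-m

43.7741 kN-m


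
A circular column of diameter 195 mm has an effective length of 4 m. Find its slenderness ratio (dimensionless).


Radius of gyration r = d / 4 = 195 / 4 = 48.75 mm
L_eff = 4000.0 mm
Slenderness ratio = L / r = 4000.0 / 48.75 = 82.05 (dimensionless)

82.05 (dimensionless)


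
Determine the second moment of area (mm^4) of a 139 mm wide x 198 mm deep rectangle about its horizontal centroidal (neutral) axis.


I = b * h^3 / 12
= 139 * 198^3 / 12
= 139 * 7762392 / 12
= 89914374.0 mm^4

89914374.0 mm^4


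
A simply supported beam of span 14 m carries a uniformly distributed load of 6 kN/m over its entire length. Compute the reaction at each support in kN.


Total load = w * L = 6 * 14 = 84 kN
By symmetry, each reaction R = total / 2 = 84 / 2 = 42.0 kN

42.0 kN


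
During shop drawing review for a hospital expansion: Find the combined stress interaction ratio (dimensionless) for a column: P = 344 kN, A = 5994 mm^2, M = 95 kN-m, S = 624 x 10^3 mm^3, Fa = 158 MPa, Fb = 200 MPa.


f_a = P / A = 344000.0 / 5994 = 57.3907 MPa
f_b = M / S = 95000000.0 / 624000.0 = 152.2436 MPa
Ratio = f_a / Fa + f_b / Fb
= 57.3907 / 158 + 152.2436 / 200
= 1.1245 (dimensionless)

1.1245 (dimensionless)


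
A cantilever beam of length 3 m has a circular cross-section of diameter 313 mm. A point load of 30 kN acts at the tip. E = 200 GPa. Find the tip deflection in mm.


I = pi * d^4 / 64 = pi * 313^4 / 64 = 471137039.8 mm^4
L = 3000.0 mm, P = 30000.0 N, E = 200000.0 MPa
delta = P * L^3 / (3 * E * I)
= 30000.0 * 3000.0^3 / (3 * 200000.0 * 471137039.8)
= 2.8654 mm

2.8654 mm


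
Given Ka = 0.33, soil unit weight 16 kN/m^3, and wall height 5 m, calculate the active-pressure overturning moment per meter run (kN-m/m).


Pa = 0.5 * Ka * gamma * H^2
= 0.5 * 0.33 * 16 * 5^2
= 66.0 kN/m
Arm = H / 3 = 5 / 3 = 1.6667 m
Mo = Pa * arm = Pa * H / 3 = 66.0 * 5 / 3 = 110.0 kN-m/m

110.0 kN-m/m


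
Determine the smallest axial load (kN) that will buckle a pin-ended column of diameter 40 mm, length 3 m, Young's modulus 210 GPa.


I = pi * d^4 / 64 = 125663.71 mm^4
L = 3000.0 mm
P_cr = pi^2 * E * I / L^2
= 9.8696 * 210000.0 * 125663.71 / 3000.0^2
= 28939.19 N = 28.9392 kN

28.9392 kN


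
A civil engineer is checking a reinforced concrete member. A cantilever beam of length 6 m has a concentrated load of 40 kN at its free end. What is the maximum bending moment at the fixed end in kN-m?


For a cantilever with a point load at the free end:
M_max = P * L = 40 * 6 = 240 kN-m

240 kN-m


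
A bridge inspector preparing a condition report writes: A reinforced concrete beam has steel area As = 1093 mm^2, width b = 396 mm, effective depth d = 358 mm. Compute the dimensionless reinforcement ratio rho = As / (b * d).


rho = As / (b * d)
= 1093 / (396 * 358)
= 1093 / 141768
= 0.00771 (dimensionless)

0.00771 (dimensionless)


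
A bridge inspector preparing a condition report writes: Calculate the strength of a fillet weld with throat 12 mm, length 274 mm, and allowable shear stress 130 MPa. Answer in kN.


Strength = throat * length * allowable stress
= 12 * 274 * 130 N
= 427440 N
= 427.44 kN

427.44 kN


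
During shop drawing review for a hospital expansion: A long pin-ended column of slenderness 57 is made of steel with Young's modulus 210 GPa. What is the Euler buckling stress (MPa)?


sigma_cr = pi^2 * E / lambda^2
= 9.8696 * 210000.0 / 57^2
= 9.8696 * 210000.0 / 3249
= 637.9246 MPa

637.9246 MPa


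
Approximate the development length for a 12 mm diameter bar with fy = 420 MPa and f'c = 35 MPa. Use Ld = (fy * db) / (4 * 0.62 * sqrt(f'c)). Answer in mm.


Ld = (fy * db) / (4 * 0.62 * sqrt(f'c))
= (420 * 12) / (4 * 0.62 * sqrt(35))
= 5040 / 14.6719
= 343.51 mm

343.51 mm


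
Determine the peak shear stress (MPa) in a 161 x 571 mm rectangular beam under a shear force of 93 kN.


A = b * h = 161 * 571 = 91931 mm^2
V = 93 kN = 93000.0 N
tau_max = 1.5 * V / A = 1.5 * 93000.0 / 91931
= 1.5174 MPa

1.5174 MPa


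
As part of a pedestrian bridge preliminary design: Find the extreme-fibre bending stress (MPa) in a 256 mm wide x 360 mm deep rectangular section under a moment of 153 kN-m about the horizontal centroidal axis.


I = b * h^3 / 12 = 256 * 360^3 / 12 = 995328000.0 mm^4
y = h / 2 = 360 / 2 = 180.0 mm
M = 153 kN-m = 153000000.0 N-mm
sigma = M * y / I = 153000000.0 * 180.0 / 995328000.0
= 27.67 MPa

27.67 MPa


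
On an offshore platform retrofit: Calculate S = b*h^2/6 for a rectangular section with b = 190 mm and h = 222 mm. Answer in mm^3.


S = b * h^2 / 6
= 190 * 222^2 / 6
= 190 * 49284 / 6
= 1560660.0 mm^3

1560660.0 mm^3


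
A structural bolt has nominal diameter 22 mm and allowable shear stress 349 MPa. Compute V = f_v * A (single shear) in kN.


A = pi * d^2 / 4 = pi * 22^2 / 4 = 380.1327 mm^2
V = f_v * A / 1000 = 349 * 380.1327 / 1000
= 132.6663 kN

132.6663 kN


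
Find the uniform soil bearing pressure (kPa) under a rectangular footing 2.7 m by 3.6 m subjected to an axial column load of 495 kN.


A = 2.7 * 3.6 = 9.72 m^2
q = P / A = 495 / 9.72
= 50.9259 kPa

50.9259 kPa


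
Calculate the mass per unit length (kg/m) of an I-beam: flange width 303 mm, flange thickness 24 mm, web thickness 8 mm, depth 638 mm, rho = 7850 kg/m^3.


A_flanges = 2 * 303 * 24 = 14544 mm^2
A_web = (638 - 2 * 24) * 8 = 4720 mm^2
A_total = 14544 + 4720 = 19264 mm^2 = 0.019264 m^2
Weight = rho * A = 7850 * 0.019264 = 151.2224 kg/m

151.2224 kg/m


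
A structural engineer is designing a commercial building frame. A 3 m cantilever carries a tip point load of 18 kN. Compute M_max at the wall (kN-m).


For a cantilever with a point load at the free end:
M_max = P * L = 18 * 3 = 54 kN-m

54 kN-m


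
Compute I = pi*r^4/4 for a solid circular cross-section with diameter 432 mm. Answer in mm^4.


r = d / 2 = 432 / 2 = 216.0 mm
I = pi * r^4 / 4 = pi * 216.0^4 / 4
= 1709640848.81 mm^4

1709640848.81 mm^4


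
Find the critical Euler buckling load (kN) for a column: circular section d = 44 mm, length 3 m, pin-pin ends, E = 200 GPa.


I = pi * d^4 / 64 = 183984.23 mm^4
L = 3000.0 mm
P_cr = pi^2 * E * I / L^2
= 9.8696 * 200000.0 * 183984.23 / 3000.0^2
= 40352.26 N = 40.3523 kN

40.3523 kN


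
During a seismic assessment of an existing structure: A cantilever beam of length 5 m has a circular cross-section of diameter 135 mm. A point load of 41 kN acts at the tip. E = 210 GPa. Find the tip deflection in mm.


I = pi * d^4 / 64 = pi * 135^4 / 64 = 16304405.68 mm^4
L = 5000.0 mm, P = 41000.0 N, E = 210000.0 MPa
delta = P * L^3 / (3 * E * I)
= 41000.0 * 5000.0^3 / (3 * 210000.0 * 16304405.68)
= 498.94 mm

498.94 mm


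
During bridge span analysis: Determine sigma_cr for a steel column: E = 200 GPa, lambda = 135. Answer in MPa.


sigma_cr = pi^2 * E / lambda^2
= 9.8696 * 200000.0 / 135^2
= 9.8696 * 200000.0 / 18225
= 108.3084 MPa

108.3084 MPa


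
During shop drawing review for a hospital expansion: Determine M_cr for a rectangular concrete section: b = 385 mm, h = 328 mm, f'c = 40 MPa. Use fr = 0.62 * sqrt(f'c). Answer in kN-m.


fr = 0.62 * sqrt(40) = 0.62 * 6.3246 = 3.9212 MPa
I = 385 * 328^3 / 12 = 1132142293.33 mm^4
y_t = 164.0 mm
M_cr = fr * I / y_t = 3.9212 * 1132142293.33 / 164.0 N-mm
= 27.0694 kN-m

27.0694 kN-m


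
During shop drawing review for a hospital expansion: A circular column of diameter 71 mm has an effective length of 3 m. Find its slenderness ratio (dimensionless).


Radius of gyration r = d / 4 = 71 / 4 = 17.75 mm
L_eff = 3000.0 mm
Slenderness ratio = L / r = 3000.0 / 17.75 = 169.01 (dimensionless)

169.01 (dimensionless)


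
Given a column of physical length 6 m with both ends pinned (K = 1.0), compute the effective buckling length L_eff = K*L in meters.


L_eff = K * L
= 1.0 * 6
= 6.0 m

6.0 m


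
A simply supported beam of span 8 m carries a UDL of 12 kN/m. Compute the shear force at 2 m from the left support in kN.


R_A = w * L / 2 = 12 * 8 / 2 = 48.0 kN
V(x) = R_A - w * x = 48.0 - 12 * 2
= 24.0 kN

24.0 kN


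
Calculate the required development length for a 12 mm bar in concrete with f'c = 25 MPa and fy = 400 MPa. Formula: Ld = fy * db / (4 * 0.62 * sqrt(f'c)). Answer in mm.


Ld = (fy * db) / (4 * 0.62 * sqrt(f'c))
= (400 * 12) / (4 * 0.62 * sqrt(25))
= 4800 / 12.4
= 387.1 mm

387.1 mm


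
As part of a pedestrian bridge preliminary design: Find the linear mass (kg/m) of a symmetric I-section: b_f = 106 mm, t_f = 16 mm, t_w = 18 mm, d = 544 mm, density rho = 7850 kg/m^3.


A_flanges = 2 * 106 * 16 = 3392 mm^2
A_web = (544 - 2 * 16) * 18 = 9216 mm^2
A_total = 3392 + 9216 = 12608 mm^2 = 0.012608 m^2
Weight = rho * A = 7850 * 0.012608 = 98.9728 kg/m

98.9728 kg/m


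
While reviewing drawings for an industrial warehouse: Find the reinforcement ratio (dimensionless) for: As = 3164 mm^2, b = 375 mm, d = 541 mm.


rho = As / (b * d)
= 3164 / (375 * 541)
= 3164 / 202875
= 0.015596 (dimensionless)

0.015596 (dimensionless)


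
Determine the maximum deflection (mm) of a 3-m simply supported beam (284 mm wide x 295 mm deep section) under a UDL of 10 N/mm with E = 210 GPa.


I = 284 * 295^3 / 12 = 607579541.67 mm^4
L = 3000.0 mm, w = 10 N/mm, E = 210000.0 MPa
delta = 5 * w * L^4 / (384 * E * I)
= 5 * 10 * 3000.0^4 / (384 * 210000.0 * 607579541.67)
= 0.0827 mm

0.0827 mm


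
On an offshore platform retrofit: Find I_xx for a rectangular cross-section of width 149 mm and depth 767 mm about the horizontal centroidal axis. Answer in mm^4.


I = b * h^3 / 12
= 149 * 767^3 / 12
= 149 * 451217663 / 12
= 5602619315.58 mm^4

5602619315.58 mm^4


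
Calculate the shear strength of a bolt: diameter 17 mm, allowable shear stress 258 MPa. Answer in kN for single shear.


A = pi * d^2 / 4 = pi * 17^2 / 4 = 226.9801 mm^2
V = f_v * A / 1000 = 258 * 226.9801 / 1000
= 58.5609 kN

58.5609 kN


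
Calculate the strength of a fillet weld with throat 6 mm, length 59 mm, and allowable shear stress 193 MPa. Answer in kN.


Strength = throat * length * allowable stress
= 6 * 59 * 193 N
= 68322 N
= 68.32 kN

68.32 kN


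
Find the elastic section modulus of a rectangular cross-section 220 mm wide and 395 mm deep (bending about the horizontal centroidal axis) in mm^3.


S = b * h^2 / 6
= 220 * 395^2 / 6
= 220 * 156025 / 6
= 5720916.67 mm^3

5720916.67 mm^3


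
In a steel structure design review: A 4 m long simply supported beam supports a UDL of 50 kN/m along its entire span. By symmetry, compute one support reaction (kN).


Total load = w * L = 50 * 4 = 200 kN
By symmetry, each reaction R = total / 2 = 200 / 2 = 100.0 kN

100.0 kN


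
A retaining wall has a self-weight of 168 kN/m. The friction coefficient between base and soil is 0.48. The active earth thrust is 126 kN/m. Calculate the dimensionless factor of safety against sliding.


Resisting force = mu * W = 0.48 * 168 = 80.64 kN/m
FOS = Resisting / Driving = 80.64 / 126
= 0.64 (dimensionless)

0.64 (dimensionless)


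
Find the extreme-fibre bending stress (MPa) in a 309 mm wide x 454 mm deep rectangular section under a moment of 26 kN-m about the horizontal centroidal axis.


I = b * h^3 / 12 = 309 * 454^3 / 12 = 2409599098.0 mm^4
y = h / 2 = 454 / 2 = 227.0 mm
M = 26 kN-m = 26000000.0 N-mm
sigma = M * y / I = 26000000.0 * 227.0 / 2409599098.0
= 2.45 MPa

2.45 MPa


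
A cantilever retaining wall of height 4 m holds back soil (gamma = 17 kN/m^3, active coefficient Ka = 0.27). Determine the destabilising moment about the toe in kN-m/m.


Pa = 0.5 * Ka * gamma * H^2
= 0.5 * 0.27 * 17 * 4^2
= 36.72 kN/m
Arm = H / 3 = 4 / 3 = 1.3333 m
Mo = Pa * arm = Pa * H / 3 = 36.72 * 4 / 3 = 48.96 kN-m/m

48.96 kN-m/m


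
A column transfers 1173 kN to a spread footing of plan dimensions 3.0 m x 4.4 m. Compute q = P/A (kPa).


A = 3.0 * 4.4 = 13.2 m^2
q = P / A = 1173 / 13.2
= 88.8636 kPa

88.8636 kPa


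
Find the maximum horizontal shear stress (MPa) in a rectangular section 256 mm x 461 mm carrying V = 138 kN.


A = b * h = 256 * 461 = 118016 mm^2
V = 138 kN = 138000.0 N
tau_max = 1.5 * V / A = 1.5 * 138000.0 / 118016
= 1.754 MPa

1.754 MPa


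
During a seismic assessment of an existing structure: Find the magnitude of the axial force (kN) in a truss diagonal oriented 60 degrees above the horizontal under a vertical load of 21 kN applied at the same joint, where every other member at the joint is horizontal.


At the joint, only the diagonal has a vertical component, so vertical equilibrium gives:
F * sin(60) = 21
F = 21 / sin(60)
= 21 / 0.866025
= 24.25 kN

24.25 kN


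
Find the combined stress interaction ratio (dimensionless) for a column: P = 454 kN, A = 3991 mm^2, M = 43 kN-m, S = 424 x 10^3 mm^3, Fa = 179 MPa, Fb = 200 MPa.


f_a = P / A = 454000.0 / 3991 = 113.756 MPa
f_b = M / S = 43000000.0 / 424000.0 = 101.4151 MPa
Ratio = f_a / Fa + f_b / Fb
= 113.756 / 179 + 101.4151 / 200
= 1.1426 (dimensionless)

1.1426 (dimensionless)


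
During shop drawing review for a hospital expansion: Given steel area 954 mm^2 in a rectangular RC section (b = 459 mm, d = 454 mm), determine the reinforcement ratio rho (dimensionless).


rho = As / (b * d)
= 954 / (459 * 454)
= 954 / 208386
= 0.004578 (dimensionless)

0.004578 (dimensionless)


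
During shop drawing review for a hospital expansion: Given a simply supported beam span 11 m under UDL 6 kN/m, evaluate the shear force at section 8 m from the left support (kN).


R_A = w * L / 2 = 6 * 11 / 2 = 33.0 kN
V(x) = R_A - w * x = 33.0 - 6 * 8
= -15.0 kN

-15.0 kN


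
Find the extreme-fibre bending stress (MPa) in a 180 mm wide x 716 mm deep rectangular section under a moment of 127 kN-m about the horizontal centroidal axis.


I = b * h^3 / 12 = 180 * 716^3 / 12 = 5505925440.0 mm^4
y = h / 2 = 716 / 2 = 358.0 mm
M = 127 kN-m = 127000000.0 N-mm
sigma = M * y / I = 127000000.0 * 358.0 / 5505925440.0
= 8.26 MPa

8.26 MPa


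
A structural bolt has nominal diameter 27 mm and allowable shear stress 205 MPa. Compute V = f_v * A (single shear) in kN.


A = pi * d^2 / 4 = pi * 27^2 / 4 = 572.5553 mm^2
V = f_v * A / 1000 = 205 * 572.5553 / 1000
= 117.3738 kN

117.3738 kN


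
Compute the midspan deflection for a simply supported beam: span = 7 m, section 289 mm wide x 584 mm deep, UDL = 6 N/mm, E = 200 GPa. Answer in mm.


I = 289 * 584^3 / 12 = 4796838954.67 mm^4
L = 7000.0 mm, w = 6 N/mm, E = 200000.0 MPa
delta = 5 * w * L^4 / (384 * E * I)
= 5 * 6 * 7000.0^4 / (384 * 200000.0 * 4796838954.67)
= 0.1955 mm

0.1955 mm


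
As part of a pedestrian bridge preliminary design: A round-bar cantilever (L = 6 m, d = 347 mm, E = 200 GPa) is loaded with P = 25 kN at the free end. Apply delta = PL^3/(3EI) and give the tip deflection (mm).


I = pi * d^4 / 64 = pi * 347^4 / 64 = 711684976.18 mm^4
L = 6000.0 mm, P = 25000.0 N, E = 200000.0 MPa
delta = P * L^3 / (3 * E * I)
= 25000.0 * 6000.0^3 / (3 * 200000.0 * 711684976.18)
= 12.646 mm

12.646 mm


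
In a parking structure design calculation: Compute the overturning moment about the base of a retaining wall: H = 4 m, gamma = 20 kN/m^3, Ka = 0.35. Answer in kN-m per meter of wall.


Pa = 0.5 * Ka * gamma * H^2
= 0.5 * 0.35 * 20 * 4^2
= 56.0 kN/m
Arm = H / 3 = 4 / 3 = 1.3333 m
Mo = Pa * arm = Pa * H / 3 = 56.0 * 4 / 3 = 74.6667 kN-m/m

74.6667 kN-m/m


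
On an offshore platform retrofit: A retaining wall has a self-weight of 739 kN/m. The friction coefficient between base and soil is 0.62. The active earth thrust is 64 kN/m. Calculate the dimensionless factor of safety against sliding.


Resisting force = mu * W = 0.62 * 739 = 458.18 kN/m
FOS = Resisting / Driving = 458.18 / 64
= 7.1591 (dimensionless)

7.1591 (dimensionless)


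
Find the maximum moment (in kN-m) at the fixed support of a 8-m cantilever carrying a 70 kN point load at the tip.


For a cantilever with a point load at the free end:
M_max = P * L = 70 * 8 = 560 kN-m

560 kN-m


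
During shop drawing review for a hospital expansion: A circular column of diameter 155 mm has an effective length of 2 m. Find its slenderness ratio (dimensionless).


Radius of gyration r = d / 4 = 155 / 4 = 38.75 mm
L_eff = 2000.0 mm
Slenderness ratio = L / r = 2000.0 / 38.75 = 51.61 (dimensionless)

51.61 (dimensionless)


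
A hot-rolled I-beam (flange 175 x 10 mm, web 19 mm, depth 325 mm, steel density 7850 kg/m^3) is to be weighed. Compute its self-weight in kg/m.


A_flanges = 2 * 175 * 10 = 3500 mm^2
A_web = (325 - 2 * 10) * 19 = 5795 mm^2
A_total = 3500 + 5795 = 9295 mm^2 = 0.009295 m^2
Weight = rho * A = 7850 * 0.009295 = 72.9657 kg/m

72.9657 kg/m


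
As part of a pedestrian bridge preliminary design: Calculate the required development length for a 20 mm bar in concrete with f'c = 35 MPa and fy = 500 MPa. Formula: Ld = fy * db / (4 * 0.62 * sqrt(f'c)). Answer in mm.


Ld = (fy * db) / (4 * 0.62 * sqrt(f'c))
= (500 * 20) / (4 * 0.62 * sqrt(35))
= 10000 / 14.6719
= 681.58 mm

681.58 mm


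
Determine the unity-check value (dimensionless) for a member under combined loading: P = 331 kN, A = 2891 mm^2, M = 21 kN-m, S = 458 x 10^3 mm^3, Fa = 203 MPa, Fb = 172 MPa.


f_a = P / A = 331000.0 / 2891 = 114.4933 MPa
f_b = M / S = 21000000.0 / 458000.0 = 45.8515 MPa
Ratio = f_a / Fa + f_b / Fb
= 114.4933 / 203 + 45.8515 / 172
= 0.8306 (dimensionless)

0.8306 (dimensionless)


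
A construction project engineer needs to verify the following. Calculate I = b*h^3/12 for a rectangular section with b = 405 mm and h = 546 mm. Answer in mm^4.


I = b * h^3 / 12
= 405 * 546^3 / 12
= 405 * 162771336 / 12
= 5493532590.0 mm^4

5493532590.0 mm^4


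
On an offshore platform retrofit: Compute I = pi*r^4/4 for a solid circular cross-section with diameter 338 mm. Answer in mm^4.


r = d / 2 = 338 / 2 = 169.0 mm
I = pi * r^4 / 4 = pi * 169.0^4 / 4
= 640673410.1 mm^4

640673410.1 mm^4


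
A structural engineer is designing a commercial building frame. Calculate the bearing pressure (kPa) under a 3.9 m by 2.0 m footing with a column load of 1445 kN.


A = 3.9 * 2.0 = 7.8 m^2
q = P / A = 1445 / 7.8
= 185.2564 kPa

185.2564 kPa


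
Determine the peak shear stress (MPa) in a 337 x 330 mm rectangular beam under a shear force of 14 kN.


A = b * h = 337 * 330 = 111210 mm^2
V = 14 kN = 14000.0 N
tau_max = 1.5 * V / A = 1.5 * 14000.0 / 111210
= 0.1888 MPa

0.1888 MPa


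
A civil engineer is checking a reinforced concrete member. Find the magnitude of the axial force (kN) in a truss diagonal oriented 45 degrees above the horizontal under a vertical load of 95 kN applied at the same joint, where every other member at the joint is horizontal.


At the joint, only the diagonal has a vertical component, so vertical equilibrium gives:
F * sin(45) = 95
F = 95 / sin(45)
= 95 / 0.707107
= 134.35 kN

134.35 kN


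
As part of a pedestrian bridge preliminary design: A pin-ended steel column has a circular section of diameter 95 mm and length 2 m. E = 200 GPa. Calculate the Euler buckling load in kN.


I = pi * d^4 / 64 = 3998198.21 mm^4
L = 2000.0 mm
P_cr = pi^2 * E * I / L^2
= 9.8696 * 200000.0 * 3998198.21 / 2000.0^2
= 1973031.73 N = 1973.0317 kN

1973.0317 kN


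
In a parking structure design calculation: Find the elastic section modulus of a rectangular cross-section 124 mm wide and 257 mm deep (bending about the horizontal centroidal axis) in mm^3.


S = b * h^2 / 6
= 124 * 257^2 / 6
= 124 * 66049 / 6
= 1365012.67 mm^3

1365012.67 mm^3


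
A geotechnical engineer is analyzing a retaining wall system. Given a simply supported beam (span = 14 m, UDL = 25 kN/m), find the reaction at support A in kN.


Total load = w * L = 25 * 14 = 350 kN
By symmetry, each reaction R = total / 2 = 350 / 2 = 175.0 kN

175.0 kN


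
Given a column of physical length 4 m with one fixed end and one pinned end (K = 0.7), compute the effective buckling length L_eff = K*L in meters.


L_eff = K * L
= 0.7 * 4
= 2.8 m

2.8 m


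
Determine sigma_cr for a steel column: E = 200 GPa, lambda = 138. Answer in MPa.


sigma_cr = pi^2 * E / lambda^2
= 9.8696 * 200000.0 / 138^2
= 9.8696 * 200000.0 / 19044
= 103.6505 MPa

103.6505 MPa


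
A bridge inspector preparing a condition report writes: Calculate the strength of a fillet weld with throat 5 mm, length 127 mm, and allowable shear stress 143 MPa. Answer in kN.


Strength = throat * length * allowable stress
= 5 * 127 * 143 N
= 90805 N
= 90.81 kN

90.81 kN


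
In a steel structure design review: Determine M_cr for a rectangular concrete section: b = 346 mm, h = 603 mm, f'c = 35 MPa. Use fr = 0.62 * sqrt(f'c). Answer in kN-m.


fr = 0.62 * sqrt(35) = 0.62 * 5.9161 = 3.668 MPa
I = 346 * 603^3 / 12 = 6321887878.5 mm^4
y_t = 301.5 mm
M_cr = fr * I / y_t = 3.668 * 6321887878.5 / 301.5 N-mm
= 76.9104 kN-m

76.9104 kN-m


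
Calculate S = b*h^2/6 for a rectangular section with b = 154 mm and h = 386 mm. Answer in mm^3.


S = b * h^2 / 6
= 154 * 386^2 / 6
= 154 * 148996 / 6
= 3824230.67 mm^3

3824230.67 mm^3


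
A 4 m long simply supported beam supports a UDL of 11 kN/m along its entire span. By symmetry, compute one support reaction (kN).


Total load = w * L = 11 * 4 = 44 kN
By symmetry, each reaction R = total / 2 = 44 / 2 = 22.0 kN

22.0 kN


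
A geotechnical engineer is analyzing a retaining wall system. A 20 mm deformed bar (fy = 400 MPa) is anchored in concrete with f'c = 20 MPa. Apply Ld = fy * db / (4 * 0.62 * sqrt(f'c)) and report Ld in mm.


Ld = (fy * db) / (4 * 0.62 * sqrt(f'c))
= (400 * 20) / (4 * 0.62 * sqrt(20))
= 8000 / 11.0909
= 721.31 mm

721.31 mm


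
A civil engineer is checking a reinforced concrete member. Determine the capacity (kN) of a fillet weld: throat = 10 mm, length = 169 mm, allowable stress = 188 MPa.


Strength = throat * length * allowable stress
= 10 * 169 * 188 N
= 317720 N
= 317.72 kN

317.72 kN


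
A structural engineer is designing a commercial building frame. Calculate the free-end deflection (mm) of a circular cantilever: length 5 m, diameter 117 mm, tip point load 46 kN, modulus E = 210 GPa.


I = pi * d^4 / 64 = pi * 117^4 / 64 = 9198422.33 mm^4
L = 5000.0 mm, P = 46000.0 N, E = 210000.0 MPa
delta = P * L^3 / (3 * E * I)
= 46000.0 * 5000.0^3 / (3 * 210000.0 * 9198422.33)
= 992.2336 mm

992.2336 mm


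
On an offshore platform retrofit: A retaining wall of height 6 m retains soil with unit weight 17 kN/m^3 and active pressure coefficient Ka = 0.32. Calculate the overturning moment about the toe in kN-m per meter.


Pa = 0.5 * Ka * gamma * H^2
= 0.5 * 0.32 * 17 * 6^2
= 97.92 kN/m
Arm = H / 3 = 6 / 3 = 2.0 m
Mo = Pa * arm = Pa * H / 3 = 97.92 * 6 / 3 = 195.84 kN-m/m

195.84 kN-m/m


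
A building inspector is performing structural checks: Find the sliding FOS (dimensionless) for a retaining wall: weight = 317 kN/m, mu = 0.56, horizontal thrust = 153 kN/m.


Resisting force = mu * W = 0.56 * 317 = 177.52 kN/m
FOS = Resisting / Driving = 177.52 / 153
= 1.1603 (dimensionless)

1.1603 (dimensionless)


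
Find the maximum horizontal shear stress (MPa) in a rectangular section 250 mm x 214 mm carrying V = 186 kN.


A = b * h = 250 * 214 = 53500 mm^2
V = 186 kN = 186000.0 N
tau_max = 1.5 * V / A = 1.5 * 186000.0 / 53500
= 5.215 MPa

5.215 MPa


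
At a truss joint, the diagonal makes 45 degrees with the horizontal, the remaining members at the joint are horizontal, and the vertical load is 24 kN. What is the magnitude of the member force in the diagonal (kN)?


At the joint, only the diagonal has a vertical component, so vertical equilibrium gives:
F * sin(45) = 24
F = 24 / sin(45)
= 24 / 0.707107
= 33.94 kN

33.94 kN


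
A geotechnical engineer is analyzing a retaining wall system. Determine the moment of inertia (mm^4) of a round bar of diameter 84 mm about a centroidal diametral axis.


r = d / 2 = 84 / 2 = 42.0 mm
I = pi * r^4 / 4 = pi * 42.0^4 / 4
= 2443920.32 mm^4

2443920.32 mm^4


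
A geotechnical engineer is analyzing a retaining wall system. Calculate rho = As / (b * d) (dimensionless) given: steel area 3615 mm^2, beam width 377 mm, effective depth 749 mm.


rho = As / (b * d)
= 3615 / (377 * 749)
= 3615 / 282373
= 0.012802 (dimensionless)

0.012802 (dimensionless)


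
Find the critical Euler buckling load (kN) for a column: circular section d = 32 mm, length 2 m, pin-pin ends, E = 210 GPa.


I = pi * d^4 / 64 = 51471.85 mm^4
L = 2000.0 mm
P_cr = pi^2 * E * I / L^2
= 9.8696 * 210000.0 * 51471.85 / 2000.0^2
= 26670.36 N = 26.6704 kN

26.6704 kN


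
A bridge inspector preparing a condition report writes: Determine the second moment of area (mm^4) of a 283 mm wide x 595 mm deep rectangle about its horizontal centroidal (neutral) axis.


I = b * h^3 / 12
= 283 * 595^3 / 12
= 283 * 210644875 / 12
= 4967708302.08 mm^4

4967708302.08 mm^4


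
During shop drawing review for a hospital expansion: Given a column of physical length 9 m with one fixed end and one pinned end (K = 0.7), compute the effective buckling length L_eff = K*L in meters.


L_eff = K * L
= 0.7 * 9
= 6.3 m

6.3 m


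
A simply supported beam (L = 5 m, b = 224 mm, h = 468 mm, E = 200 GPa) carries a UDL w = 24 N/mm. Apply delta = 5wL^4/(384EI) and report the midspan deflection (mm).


I = 224 * 468^3 / 12 = 1913393664.0 mm^4
L = 5000.0 mm, w = 24 N/mm, E = 200000.0 MPa
delta = 5 * w * L^4 / (384 * E * I)
= 5 * 24 * 5000.0^4 / (384 * 200000.0 * 1913393664.0)
= 0.5104 mm

0.5104 mm


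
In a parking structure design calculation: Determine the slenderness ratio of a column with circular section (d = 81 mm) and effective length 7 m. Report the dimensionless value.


Radius of gyration r = d / 4 = 81 / 4 = 20.25 mm
L_eff = 7000.0 mm
Slenderness ratio = L / r = 7000.0 / 20.25 = 345.68 (dimensionless)

345.68 (dimensionless)


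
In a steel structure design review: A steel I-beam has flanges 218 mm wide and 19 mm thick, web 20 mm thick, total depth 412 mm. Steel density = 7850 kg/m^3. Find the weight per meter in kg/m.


A_flanges = 2 * 218 * 19 = 8284 mm^2
A_web = (412 - 2 * 19) * 20 = 7480 mm^2
A_total = 8284 + 7480 = 15764 mm^2 = 0.015764 m^2
Weight = rho * A = 7850 * 0.015764 = 123.7474 kg/m

123.7474 kg/m


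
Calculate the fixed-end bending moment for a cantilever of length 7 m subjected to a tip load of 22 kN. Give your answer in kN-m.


For a cantilever with a point load at the free end:
M_max = P * L = 22 * 7 = 154 kN-m

154 kN-m


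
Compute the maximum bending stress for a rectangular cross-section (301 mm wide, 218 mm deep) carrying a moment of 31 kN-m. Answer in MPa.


I = b * h^3 / 12 = 301 * 218^3 / 12 = 259869152.67 mm^4
y = h / 2 = 218 / 2 = 109.0 mm
M = 31 kN-m = 31000000.0 N-mm
sigma = M * y / I = 31000000.0 * 109.0 / 259869152.67
= 13.0 MPa

13.0 MPa


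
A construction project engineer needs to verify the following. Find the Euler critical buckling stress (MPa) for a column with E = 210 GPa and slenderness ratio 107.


sigma_cr = pi^2 * E / lambda^2
= 9.8696 * 210000.0 / 107^2
= 9.8696 * 210000.0 / 11449
= 181.0304 MPa

181.0304 MPa


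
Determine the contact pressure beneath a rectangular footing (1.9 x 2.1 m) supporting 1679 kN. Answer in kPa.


A = 1.9 * 2.1 = 3.99 m^2
q = P / A = 1679 / 3.99
= 420.802 kPa

420.802 kPa


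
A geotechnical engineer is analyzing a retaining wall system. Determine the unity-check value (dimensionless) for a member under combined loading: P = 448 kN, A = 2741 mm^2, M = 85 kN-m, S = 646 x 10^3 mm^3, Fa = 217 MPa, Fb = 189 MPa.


f_a = P / A = 448000.0 / 2741 = 163.444 MPa
f_b = M / S = 85000000.0 / 646000.0 = 131.5789 MPa
Ratio = f_a / Fa + f_b / Fb
= 163.444 / 217 + 131.5789 / 189
= 1.4494 (dimensionless)

1.4494 (dimensionless)


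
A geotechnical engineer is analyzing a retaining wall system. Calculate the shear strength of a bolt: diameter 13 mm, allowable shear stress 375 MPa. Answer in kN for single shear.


A = pi * d^2 / 4 = pi * 13^2 / 4 = 132.7323 mm^2
V = f_v * A / 1000 = 375 * 132.7323 / 1000
= 49.7746 kN

49.7746 kN


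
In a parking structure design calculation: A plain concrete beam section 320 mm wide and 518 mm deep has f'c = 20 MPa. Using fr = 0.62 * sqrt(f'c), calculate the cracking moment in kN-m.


fr = 0.62 * sqrt(20) = 0.62 * 4.4721 = 2.7727 MPa
I = 320 * 518^3 / 12 = 3706448853.33 mm^4
y_t = 259.0 mm
M_cr = fr * I / y_t = 2.7727 * 3706448853.33 / 259.0 N-mm
= 39.6794 kN-m

39.6794 kN-m


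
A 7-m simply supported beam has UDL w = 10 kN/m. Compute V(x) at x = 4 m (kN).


R_A = w * L / 2 = 10 * 7 / 2 = 35.0 kN
V(x) = R_A - w * x = 35.0 - 10 * 4
= -5.0 kN

-5.0 kN


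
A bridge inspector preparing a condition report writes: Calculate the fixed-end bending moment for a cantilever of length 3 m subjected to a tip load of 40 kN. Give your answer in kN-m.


For a cantilever with a point load at the free end:
M_max = P * L = 40 * 3 = 120 kN-m

120 kN-m


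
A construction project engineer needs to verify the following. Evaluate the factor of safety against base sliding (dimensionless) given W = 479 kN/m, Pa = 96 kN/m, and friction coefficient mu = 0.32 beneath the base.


Resisting force = mu * W = 0.32 * 479 = 153.28 kN/m
FOS = Resisting / Driving = 153.28 / 96
= 1.5967 (dimensionless)

1.5967 (dimensionless)


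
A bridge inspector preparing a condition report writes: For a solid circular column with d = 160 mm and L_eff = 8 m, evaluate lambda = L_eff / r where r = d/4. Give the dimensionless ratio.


Radius of gyration r = d / 4 = 160 / 4 = 40.0 mm
L_eff = 8000.0 mm
Slenderness ratio = L / r = 8000.0 / 40.0 = 200.0 (dimensionless)

200.0 (dimensionless)


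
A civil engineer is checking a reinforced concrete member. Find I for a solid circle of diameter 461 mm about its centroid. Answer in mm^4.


r = d / 2 = 461 / 2 = 230.5 mm
I = pi * r^4 / 4 = pi * 230.5^4 / 4
= 2217040365.06 mm^4

2217040365.06 mm^4


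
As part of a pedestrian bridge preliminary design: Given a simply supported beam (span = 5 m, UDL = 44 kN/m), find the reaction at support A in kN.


Total load = w * L = 44 * 5 = 220 kN
By symmetry, each reaction R = total / 2 = 220 / 2 = 110.0 kN

110.0 kN


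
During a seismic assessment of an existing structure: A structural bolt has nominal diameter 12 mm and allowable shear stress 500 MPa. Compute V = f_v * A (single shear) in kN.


A = pi * d^2 / 4 = pi * 12^2 / 4 = 113.0973 mm^2
V = f_v * A / 1000 = 500 * 113.0973 / 1000
= 56.5487 kN

56.5487 kN


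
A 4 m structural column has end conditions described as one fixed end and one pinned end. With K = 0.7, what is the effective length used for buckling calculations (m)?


L_eff = K * L
= 0.7 * 4
= 2.8 m

2.8 m


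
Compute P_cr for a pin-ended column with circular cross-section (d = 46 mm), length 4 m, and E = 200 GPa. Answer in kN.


I = pi * d^4 / 64 = 219786.61 mm^4
L = 4000.0 mm
P_cr = pi^2 * E * I / L^2
= 9.8696 * 200000.0 * 219786.61 / 4000.0^2
= 27115.09 N = 27.1151 kN

27.1151 kN


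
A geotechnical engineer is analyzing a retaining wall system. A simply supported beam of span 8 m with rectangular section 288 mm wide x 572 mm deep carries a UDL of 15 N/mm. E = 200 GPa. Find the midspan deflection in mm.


I = 288 * 572^3 / 12 = 4491581952.0 mm^4
L = 8000.0 mm, w = 15 N/mm, E = 200000.0 MPa
delta = 5 * w * L^4 / (384 * E * I)
= 5 * 15 * 8000.0^4 / (384 * 200000.0 * 4491581952.0)
= 0.8906 mm

0.8906 mm
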